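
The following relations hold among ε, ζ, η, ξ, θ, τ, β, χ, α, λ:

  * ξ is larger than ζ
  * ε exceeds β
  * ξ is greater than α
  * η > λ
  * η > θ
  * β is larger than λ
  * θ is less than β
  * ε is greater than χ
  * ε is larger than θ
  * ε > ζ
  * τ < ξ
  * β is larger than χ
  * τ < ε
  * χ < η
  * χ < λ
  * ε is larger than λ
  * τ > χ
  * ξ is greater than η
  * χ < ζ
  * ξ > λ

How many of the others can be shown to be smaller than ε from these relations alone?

6

Directly below ε: θ, χ, λ, τ, β, ζ.
No other element is forced below ε by the given relations, so the count is 6.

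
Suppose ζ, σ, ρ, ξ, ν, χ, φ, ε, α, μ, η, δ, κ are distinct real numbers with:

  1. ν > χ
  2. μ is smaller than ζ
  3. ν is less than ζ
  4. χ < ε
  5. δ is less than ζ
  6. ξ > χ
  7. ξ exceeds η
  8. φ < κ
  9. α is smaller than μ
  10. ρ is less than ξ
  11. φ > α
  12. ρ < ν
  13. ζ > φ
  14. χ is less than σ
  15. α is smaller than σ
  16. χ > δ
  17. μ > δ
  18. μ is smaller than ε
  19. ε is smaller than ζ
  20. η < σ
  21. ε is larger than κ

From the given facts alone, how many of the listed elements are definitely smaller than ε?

6

Directly below ε: μ, χ, κ.
One step further: δ, α, φ (6 so far).
Nothing else is reachable below ε; 6 in all.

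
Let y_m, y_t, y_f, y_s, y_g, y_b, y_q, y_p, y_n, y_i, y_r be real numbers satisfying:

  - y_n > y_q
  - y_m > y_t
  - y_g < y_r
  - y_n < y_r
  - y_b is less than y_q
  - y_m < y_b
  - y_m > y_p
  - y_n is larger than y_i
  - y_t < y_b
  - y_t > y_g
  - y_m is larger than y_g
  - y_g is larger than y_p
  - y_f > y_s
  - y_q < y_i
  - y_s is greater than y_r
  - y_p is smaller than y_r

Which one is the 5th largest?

The consecutive relations fix a unique order: y_p < y_g < y_t < y_m < y_b < y_q < y_i < y_n < y_r < y_s < y_f.
Counting 5 from the largest end gives y_i.

y_i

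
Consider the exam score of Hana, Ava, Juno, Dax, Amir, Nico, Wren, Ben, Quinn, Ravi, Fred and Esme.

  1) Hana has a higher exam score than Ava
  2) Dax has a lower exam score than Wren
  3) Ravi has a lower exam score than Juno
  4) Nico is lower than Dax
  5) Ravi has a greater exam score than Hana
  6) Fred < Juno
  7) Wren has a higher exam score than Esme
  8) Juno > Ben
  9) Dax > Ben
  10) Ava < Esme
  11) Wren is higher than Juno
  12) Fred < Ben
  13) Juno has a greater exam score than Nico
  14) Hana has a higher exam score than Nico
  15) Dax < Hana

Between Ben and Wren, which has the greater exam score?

The relevant relations are Ben < Dax; Dax < Hana; Hana < Ravi; Ravi < Juno; Juno < Wren.
Chaining these gives Ben < Dax < Hana < Ravi < Juno < Wren.
So Ben < Wren; Wren is the higher of the two.

Wren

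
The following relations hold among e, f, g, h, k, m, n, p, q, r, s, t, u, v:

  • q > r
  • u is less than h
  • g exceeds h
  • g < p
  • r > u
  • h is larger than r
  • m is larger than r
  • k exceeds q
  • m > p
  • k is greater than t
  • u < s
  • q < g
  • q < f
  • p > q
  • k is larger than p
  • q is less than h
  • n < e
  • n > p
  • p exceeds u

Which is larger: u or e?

Chaining the given relations: u < r < q < h < g < p < n < e.
So u < e; e is the larger of the two.

e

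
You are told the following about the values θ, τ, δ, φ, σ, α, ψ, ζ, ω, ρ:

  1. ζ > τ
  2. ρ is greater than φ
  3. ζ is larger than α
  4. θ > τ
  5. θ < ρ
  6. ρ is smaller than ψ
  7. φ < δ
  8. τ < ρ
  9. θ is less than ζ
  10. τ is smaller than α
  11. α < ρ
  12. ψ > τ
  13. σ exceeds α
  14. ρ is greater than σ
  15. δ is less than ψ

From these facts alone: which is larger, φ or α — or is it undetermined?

undetermined

Following every chain through φ: above φ we get δ, ρ, ψ.
α is not reached, and no chain runs the other way from α to φ.
So the given relations leave the order of φ and α undetermined.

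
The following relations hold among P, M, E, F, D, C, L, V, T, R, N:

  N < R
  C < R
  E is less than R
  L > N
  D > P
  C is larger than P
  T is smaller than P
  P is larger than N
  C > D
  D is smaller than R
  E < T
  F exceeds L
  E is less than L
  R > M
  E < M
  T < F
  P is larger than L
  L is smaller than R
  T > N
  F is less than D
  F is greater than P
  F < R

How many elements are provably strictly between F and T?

The relations place T below F. An element lies strictly between them when it is forced above T and also forced below F.
Above T: {P, D, C, R}. Below F: {N, E, L, P}.
Intersection: {P} — 1.

1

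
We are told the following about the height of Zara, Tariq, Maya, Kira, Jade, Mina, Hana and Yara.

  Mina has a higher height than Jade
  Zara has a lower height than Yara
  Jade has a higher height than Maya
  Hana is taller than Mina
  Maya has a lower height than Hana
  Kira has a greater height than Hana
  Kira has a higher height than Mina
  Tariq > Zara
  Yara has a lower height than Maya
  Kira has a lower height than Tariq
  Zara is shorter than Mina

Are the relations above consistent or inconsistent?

Every relation is compatible with Zara < Yara < Maya < Jade < Mina < Hana < Kira < Tariq; the set is consistent.

consistent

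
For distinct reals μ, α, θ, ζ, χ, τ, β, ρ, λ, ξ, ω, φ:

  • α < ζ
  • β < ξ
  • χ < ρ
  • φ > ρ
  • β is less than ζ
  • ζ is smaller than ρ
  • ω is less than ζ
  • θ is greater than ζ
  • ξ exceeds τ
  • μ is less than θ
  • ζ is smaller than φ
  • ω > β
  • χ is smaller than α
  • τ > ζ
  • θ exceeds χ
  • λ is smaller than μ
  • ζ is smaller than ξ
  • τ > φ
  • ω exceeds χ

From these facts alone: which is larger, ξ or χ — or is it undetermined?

χ < ω and ω < ζ give χ < ζ.
With ζ < ρ: χ < ω < ζ < ρ.
Then ρ < φ extends the chain to φ.
With φ < τ: χ < ω < ζ < ρ < φ < τ.
With τ < ξ: χ < ω < ζ < ρ < φ < τ < ξ.
So ξ is larger.

ξ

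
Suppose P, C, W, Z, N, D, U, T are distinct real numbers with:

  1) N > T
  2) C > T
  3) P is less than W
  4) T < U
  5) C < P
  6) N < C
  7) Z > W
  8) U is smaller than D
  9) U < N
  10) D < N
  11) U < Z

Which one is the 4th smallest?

N

The consecutive relations fix a unique order: T < U < D < N < C < P < W < Z.
Counting 4 from the smallest end gives N.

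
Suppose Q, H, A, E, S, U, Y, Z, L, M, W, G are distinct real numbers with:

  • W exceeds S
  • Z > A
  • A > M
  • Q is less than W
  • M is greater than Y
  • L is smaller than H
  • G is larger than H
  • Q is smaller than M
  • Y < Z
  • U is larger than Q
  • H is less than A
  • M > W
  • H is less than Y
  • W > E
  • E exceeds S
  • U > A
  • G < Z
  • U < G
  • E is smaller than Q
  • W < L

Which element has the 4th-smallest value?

The consecutive relations fix a unique order: S < E < Q < W < L < H < Y < M < A < U < G < Z.
Counting 4 from the smallest end gives W.

W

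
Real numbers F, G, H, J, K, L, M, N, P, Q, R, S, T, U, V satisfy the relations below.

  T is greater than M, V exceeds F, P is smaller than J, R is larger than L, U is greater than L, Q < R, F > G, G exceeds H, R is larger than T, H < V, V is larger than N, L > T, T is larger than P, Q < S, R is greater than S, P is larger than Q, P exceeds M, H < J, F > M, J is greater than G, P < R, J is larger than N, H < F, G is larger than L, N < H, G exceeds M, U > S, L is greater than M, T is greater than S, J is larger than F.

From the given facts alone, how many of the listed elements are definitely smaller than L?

From L the given relations immediately reach M, T.
From those, S, P — 4 in total.
From those, Q — 5 in total.
No other element is forced below L by the given relations, so the count is 5.

5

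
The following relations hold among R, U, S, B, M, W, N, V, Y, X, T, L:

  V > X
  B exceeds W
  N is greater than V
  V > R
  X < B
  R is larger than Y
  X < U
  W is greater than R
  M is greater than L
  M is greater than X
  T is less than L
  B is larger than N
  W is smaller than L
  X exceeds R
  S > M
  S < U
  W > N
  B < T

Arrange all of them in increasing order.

The consecutive links are each given: Y < R; R < X; X < V; V < N; N < W; W < B; B < T; T < L; L < M; M < S; S < U.

Y < R < X < V < N < W < B < T < L < M < S < U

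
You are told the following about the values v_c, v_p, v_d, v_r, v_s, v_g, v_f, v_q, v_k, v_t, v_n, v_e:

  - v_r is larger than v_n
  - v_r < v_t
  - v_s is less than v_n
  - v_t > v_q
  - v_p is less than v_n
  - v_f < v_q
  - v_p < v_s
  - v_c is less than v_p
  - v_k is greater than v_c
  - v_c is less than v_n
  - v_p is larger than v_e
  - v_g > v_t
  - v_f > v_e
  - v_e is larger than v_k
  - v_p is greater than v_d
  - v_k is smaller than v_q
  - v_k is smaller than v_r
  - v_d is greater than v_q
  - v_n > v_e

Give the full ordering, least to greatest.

v_c < v_k < v_e < v_f < v_q < v_d < v_p < v_s < v_n < v_r < v_t < v_g

Nothing is placed below v_c, so it is least; from there v_c < v_k; v_k < v_e; v_e < v_f; v_f < v_q; v_q < v_d; v_d < v_p; v_p < v_s; v_s < v_n; v_n < v_r; v_r < v_t; v_t < v_g, each given directly.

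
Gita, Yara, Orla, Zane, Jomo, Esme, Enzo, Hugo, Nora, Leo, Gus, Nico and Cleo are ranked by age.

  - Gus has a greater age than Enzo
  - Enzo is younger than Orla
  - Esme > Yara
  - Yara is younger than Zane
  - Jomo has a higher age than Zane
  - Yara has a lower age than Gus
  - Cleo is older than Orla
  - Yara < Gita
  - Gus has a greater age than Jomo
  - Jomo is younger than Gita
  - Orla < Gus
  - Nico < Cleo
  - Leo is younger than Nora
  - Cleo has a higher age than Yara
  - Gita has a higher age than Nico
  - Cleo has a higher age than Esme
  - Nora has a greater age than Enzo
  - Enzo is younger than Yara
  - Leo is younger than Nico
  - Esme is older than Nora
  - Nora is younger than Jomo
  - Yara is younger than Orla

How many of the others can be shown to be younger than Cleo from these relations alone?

7

From Cleo the given relations immediately reach Yara, Orla, Esme, Nico.
From those, Enzo, Leo, Nora — 7 in total.
No other element is forced below Cleo by the given relations, so the count is 7.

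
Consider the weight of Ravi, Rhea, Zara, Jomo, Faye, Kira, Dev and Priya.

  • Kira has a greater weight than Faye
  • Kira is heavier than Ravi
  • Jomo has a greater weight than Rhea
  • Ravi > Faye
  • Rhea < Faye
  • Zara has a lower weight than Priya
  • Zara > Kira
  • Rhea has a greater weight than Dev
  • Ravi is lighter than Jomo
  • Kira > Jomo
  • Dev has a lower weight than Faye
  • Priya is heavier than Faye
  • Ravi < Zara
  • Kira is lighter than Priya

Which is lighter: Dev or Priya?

Dev < Rhea and Rhea < Faye give Dev < Faye.
With Faye < Ravi: Dev < Rhea < Faye < Ravi.
Then Ravi < Jomo extends the chain to Jomo.
Then Jomo < Kira extends the chain to Kira.
With Kira < Zara: Dev < Rhea < Faye < Ravi < Jomo < Kira < Zara.
With Zara < Priya: Dev < Rhea < Faye < Ravi < Jomo < Kira < Zara < Priya.
So Dev < Priya; Dev is the lighter of the two.

Dev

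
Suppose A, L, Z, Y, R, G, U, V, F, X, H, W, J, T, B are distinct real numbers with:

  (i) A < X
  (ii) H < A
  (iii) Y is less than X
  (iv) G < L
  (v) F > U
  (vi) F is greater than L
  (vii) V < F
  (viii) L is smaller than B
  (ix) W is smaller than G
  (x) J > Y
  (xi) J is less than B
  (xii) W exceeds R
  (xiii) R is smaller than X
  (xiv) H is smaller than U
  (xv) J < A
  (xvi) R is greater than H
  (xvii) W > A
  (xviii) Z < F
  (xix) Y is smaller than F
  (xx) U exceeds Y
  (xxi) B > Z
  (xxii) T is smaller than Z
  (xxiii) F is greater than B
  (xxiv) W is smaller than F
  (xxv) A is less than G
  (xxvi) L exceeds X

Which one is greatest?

V is not greatest since V < F; Y is not greatest since Y < J; J is not greatest since J < A; H is not greatest since H < U; U is not greatest since U < F; A is not greatest since A < G; R is not greatest since R < X; T is not greatest since T < Z; Z is not greatest since Z < F; W is not greatest since W < F; G is not greatest since G < L; X is not greatest since X < L; L is not greatest since L < B; B is not greatest since B < F.
Only F has nothing above it, so F is the greatest.

F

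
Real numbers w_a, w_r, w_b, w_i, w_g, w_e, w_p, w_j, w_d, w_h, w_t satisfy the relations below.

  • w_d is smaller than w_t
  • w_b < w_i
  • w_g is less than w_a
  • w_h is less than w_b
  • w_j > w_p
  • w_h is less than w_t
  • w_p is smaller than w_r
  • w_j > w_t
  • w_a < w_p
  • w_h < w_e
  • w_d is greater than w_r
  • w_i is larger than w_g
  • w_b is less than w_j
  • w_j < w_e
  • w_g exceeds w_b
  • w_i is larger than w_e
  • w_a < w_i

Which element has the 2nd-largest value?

The consecutive relations fix a unique order: w_h < w_b < w_g < w_a < w_p < w_r < w_d < w_t < w_j < w_e < w_i.
The 2nd largest is w_e.

w_e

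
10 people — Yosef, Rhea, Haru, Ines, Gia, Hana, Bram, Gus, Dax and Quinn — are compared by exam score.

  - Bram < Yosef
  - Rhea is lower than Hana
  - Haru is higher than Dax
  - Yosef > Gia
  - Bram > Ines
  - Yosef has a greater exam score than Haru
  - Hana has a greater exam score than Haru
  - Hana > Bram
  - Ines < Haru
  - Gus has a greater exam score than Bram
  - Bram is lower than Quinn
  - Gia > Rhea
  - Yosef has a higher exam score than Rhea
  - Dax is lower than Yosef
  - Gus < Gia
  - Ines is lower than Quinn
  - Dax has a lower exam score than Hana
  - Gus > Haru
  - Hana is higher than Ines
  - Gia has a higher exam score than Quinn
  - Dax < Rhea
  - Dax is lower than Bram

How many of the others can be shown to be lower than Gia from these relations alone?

From Gia the given relations immediately reach Quinn, Gus, Rhea.
From those, Dax, Ines, Bram, Haru — 7 in total.
Nothing else is reachable below Gia; 7 in all.

7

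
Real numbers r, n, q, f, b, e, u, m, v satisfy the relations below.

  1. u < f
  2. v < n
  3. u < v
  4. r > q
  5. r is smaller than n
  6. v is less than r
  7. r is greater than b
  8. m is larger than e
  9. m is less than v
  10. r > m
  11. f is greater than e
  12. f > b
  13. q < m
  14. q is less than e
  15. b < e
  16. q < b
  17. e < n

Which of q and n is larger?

Link the given pairs in sequence: q < e; e < m; m < v; v < r; r < n.
Together: q < e < m < v < r < n.
So q < n; n is the larger of the two.

n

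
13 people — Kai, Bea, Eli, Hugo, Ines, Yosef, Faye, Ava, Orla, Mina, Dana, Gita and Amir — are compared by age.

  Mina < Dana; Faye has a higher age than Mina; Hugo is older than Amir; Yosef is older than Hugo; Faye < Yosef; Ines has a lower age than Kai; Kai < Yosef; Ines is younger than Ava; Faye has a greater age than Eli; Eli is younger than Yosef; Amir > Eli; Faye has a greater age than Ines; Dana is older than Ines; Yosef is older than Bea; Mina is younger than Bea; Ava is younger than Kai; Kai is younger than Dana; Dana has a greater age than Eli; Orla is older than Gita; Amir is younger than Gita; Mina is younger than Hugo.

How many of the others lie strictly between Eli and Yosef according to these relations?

3

The relations place Eli below Yosef. An element lies strictly between them when it is forced above Eli and also forced below Yosef.
Above Eli: {Faye, Amir, Hugo, Gita, Orla, Dana}. Below Yosef: {Mina, Ines, Faye, Ava, Kai, Amir, Hugo, Bea}.
Intersection: {Faye, Amir, Hugo} — 3.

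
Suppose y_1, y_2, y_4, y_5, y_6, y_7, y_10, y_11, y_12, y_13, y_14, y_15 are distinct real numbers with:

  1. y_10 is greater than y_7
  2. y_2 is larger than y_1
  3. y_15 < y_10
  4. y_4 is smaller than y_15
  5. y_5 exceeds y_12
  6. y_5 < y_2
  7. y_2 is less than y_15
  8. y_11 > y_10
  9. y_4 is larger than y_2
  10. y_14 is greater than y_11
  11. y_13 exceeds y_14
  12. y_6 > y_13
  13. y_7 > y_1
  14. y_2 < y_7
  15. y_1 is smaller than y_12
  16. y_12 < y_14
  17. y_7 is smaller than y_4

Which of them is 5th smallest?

Piecing the relations together gives one ordering: y_1 < y_12 < y_5 < y_2 < y_7 < y_4 < y_15 < y_10 < y_11 < y_14 < y_13 < y_6.
The 5th smallest is y_7.

y_7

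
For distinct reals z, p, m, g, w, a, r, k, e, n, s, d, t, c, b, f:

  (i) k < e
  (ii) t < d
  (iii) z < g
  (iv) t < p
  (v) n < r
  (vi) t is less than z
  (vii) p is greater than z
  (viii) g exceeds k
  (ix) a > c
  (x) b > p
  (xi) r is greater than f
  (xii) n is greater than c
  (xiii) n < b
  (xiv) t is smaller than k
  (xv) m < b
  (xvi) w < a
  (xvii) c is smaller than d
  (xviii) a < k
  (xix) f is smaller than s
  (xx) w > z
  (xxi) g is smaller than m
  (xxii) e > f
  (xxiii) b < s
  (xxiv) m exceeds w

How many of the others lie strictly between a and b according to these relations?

3

The relations place a below b. An element lies strictly between them when it is forced above a and also forced below b.
Above a: {k, g, m, e, s}. Below b: {c, n, t, z, w, k, p, g, m}.
Intersection: {k, g, m} — 3.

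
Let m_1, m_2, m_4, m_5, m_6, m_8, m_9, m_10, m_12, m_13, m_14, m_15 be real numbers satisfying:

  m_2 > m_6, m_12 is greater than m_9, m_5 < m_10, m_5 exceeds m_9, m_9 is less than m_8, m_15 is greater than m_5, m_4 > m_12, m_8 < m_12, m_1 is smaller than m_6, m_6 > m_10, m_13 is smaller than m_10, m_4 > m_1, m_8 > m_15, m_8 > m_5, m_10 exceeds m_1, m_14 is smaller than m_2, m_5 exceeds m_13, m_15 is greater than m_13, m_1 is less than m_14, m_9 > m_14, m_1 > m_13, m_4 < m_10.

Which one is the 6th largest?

Piecing the relations together gives one ordering: m_13 < m_1 < m_14 < m_9 < m_5 < m_15 < m_8 < m_12 < m_4 < m_10 < m_6 < m_2.
Counting 6 from the largest end gives m_8.

m_8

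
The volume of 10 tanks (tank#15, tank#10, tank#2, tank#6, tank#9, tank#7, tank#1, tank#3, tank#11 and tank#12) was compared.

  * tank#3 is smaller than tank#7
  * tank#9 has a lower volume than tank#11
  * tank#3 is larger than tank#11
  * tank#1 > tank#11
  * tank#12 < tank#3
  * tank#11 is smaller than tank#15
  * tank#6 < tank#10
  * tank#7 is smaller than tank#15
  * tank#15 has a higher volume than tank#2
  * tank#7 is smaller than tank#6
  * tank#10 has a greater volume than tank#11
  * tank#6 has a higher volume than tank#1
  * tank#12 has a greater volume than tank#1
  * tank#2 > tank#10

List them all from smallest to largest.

The consecutive links are each given: tank#9 < tank#11; tank#11 < tank#1; tank#1 < tank#12; tank#12 < tank#3; tank#3 < tank#7; tank#7 < tank#6; tank#6 < tank#10; tank#10 < tank#2; tank#2 < tank#15.

tank#9 < tank#11 < tank#1 < tank#12 < tank#3 < tank#7 < tank#6 < tank#10 < tank#2 < tank#15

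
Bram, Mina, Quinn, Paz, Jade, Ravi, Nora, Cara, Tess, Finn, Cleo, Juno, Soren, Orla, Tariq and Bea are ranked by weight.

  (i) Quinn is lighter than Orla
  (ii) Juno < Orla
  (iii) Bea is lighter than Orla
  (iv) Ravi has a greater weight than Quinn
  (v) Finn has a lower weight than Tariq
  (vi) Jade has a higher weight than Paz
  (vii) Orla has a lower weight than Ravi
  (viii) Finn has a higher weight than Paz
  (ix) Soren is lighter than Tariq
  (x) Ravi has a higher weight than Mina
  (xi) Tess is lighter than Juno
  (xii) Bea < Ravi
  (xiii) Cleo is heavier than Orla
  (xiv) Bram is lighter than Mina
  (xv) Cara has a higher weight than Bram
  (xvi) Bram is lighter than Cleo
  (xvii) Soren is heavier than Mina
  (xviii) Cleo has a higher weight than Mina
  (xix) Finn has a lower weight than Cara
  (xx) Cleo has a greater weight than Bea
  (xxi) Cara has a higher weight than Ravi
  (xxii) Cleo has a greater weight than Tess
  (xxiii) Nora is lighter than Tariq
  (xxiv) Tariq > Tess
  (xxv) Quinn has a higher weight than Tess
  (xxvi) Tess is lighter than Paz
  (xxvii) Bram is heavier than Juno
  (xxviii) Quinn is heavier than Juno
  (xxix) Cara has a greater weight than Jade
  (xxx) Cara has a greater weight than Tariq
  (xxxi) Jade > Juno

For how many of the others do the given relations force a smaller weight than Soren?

Directly below Soren: Mina.
One step further: Bram (2 so far).
One step further: Juno (3 so far).
One step further: Tess (4 so far).
Nothing else is reachable below Soren; 4 in all.

4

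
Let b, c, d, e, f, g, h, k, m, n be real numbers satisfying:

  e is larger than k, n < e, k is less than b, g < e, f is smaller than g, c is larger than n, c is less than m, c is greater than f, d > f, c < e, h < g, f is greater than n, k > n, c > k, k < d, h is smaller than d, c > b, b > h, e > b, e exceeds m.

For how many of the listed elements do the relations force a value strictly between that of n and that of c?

Chaining upward from n reaches: f, k, d, b, g, m, e.
Chaining downward from c reaches: f, h, k, b.
Strictly between n and c are those in both lists: f, k, b — 3 elements.

3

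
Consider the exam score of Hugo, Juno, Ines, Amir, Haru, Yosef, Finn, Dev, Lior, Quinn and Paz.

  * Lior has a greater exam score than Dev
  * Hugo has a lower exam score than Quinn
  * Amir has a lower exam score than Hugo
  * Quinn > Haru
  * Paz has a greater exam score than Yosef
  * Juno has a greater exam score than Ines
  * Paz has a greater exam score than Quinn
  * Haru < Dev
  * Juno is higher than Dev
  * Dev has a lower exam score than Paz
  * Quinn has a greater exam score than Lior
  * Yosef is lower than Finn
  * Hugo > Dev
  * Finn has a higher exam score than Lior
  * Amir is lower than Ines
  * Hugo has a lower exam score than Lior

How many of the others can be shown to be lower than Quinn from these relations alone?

5

From Quinn the given relations immediately reach Haru, Hugo, Lior.
From those, Amir, Dev — 5 in total.
Nothing else is reachable below Quinn; 5 in all.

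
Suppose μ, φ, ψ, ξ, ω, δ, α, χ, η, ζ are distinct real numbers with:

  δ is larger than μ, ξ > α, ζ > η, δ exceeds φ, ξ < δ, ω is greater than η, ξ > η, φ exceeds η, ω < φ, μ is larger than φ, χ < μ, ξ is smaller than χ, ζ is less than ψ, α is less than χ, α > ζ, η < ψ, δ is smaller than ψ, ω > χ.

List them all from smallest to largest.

The consecutive links are each given: η < ζ; ζ < α; α < ξ; ξ < χ; χ < ω; ω < φ; φ < μ; μ < δ; δ < ψ.

η < ζ < α < ξ < χ < ω < φ < μ < δ < ψ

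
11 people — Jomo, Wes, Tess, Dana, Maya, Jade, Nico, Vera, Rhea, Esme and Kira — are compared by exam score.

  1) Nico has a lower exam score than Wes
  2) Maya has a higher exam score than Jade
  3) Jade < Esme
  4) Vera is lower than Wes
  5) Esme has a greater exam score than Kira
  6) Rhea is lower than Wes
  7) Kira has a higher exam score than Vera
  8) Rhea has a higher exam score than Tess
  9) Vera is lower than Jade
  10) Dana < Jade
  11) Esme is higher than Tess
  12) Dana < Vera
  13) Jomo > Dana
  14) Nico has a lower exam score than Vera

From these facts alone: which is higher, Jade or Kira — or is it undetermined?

Following every chain through Jade: above Jade we get Maya, Esme; below Jade we get Dana, Nico, Vera.
Kira is not reached, and no chain runs the other way from Kira to Jade.
So the given relations leave the order of Jade and Kira undetermined.

undetermined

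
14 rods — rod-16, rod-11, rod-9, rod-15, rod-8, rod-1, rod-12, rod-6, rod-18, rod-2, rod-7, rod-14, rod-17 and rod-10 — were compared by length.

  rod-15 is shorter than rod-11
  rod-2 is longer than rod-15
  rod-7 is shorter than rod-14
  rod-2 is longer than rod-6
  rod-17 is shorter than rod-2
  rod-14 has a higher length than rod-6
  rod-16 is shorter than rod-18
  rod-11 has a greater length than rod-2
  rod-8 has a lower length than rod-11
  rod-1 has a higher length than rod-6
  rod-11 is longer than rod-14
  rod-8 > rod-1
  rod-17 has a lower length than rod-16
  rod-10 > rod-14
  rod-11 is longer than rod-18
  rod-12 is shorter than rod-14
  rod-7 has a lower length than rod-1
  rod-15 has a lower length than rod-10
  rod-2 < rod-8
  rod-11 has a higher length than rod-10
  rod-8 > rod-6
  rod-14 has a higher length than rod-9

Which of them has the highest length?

rod-11

rod-6 is not greatest since rod-6 < rod-1; rod-15 is not greatest since rod-15 < rod-2; rod-9 is not greatest since rod-9 < rod-14; rod-12 is not greatest since rod-12 < rod-14; rod-7 is not greatest since rod-7 < rod-14; rod-1 is not greatest since rod-1 < rod-8; rod-17 is not greatest since rod-17 < rod-2; rod-16 is not greatest since rod-16 < rod-18; rod-18 is not greatest since rod-18 < rod-11; rod-14 is not greatest since rod-14 < rod-10; rod-10 is not greatest since rod-10 < rod-11; rod-2 is not greatest since rod-2 < rod-11; rod-8 is not greatest since rod-8 < rod-11.
Only rod-11 has nothing above it, so rod-11 is the highest length.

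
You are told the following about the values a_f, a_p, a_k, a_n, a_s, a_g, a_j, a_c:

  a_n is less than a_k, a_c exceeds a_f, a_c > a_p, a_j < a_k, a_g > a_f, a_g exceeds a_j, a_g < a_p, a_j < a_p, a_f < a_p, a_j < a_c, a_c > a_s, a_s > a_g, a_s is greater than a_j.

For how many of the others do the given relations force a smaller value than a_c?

The elements the relations force below a_c are a_j, a_f, a_g, a_p, a_s — no chain reaches any other.
That is 5.

5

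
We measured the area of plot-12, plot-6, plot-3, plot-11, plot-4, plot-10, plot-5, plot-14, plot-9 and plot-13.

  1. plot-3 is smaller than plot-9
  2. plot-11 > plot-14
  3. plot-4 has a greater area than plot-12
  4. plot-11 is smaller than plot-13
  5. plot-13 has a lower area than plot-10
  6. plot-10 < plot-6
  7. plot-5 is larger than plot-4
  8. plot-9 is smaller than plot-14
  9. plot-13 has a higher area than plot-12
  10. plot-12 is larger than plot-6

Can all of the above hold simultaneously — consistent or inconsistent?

inconsistent

We have plot-12 < plot-13 stated directly, yet also plot-13 < plot-10 < plot-6 < plot-12 by chaining the others — so plot-13 < plot-12. Contradiction.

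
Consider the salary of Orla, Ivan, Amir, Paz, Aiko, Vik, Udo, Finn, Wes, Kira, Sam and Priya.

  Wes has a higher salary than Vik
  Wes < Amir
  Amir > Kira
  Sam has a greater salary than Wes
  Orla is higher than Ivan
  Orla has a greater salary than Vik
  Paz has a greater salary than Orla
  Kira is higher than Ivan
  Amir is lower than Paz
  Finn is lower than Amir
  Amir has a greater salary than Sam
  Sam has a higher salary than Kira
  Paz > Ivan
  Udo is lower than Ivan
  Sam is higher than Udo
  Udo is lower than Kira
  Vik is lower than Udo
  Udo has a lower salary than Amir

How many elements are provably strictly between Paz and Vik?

Chaining upward from Vik reaches: Wes, Udo, Ivan, Kira, Sam, Orla, Amir.
Chaining downward from Paz reaches: Finn, Wes, Udo, Ivan, Kira, Sam, Orla, Amir.
Strictly between Vik and Paz are those in both lists: Wes, Udo, Ivan, Kira, Sam, Orla, Amir — 7 elements.

7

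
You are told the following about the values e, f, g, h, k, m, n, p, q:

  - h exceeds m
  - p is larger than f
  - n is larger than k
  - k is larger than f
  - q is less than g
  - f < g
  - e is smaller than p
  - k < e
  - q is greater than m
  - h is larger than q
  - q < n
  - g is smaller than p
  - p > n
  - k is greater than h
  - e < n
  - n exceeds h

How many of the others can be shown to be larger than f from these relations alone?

5

From f the given relations immediately reach k, g, p.
From those, e, n — 5 in total.
Nothing else is reachable above f; 5 in all.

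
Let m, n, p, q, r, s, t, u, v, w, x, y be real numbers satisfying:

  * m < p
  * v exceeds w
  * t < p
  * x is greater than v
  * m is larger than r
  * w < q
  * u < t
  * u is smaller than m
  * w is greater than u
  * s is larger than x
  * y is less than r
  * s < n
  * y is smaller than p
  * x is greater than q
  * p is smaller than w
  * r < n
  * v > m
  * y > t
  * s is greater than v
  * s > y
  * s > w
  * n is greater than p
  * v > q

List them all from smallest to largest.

u < t < y < r < m < p < w < q < v < x < s < n

Each adjacent pair is fixed by a given relation: u < t; t < y; y < r; r < m; m < p; p < w; w < q; q < v; v < x; x < s; s < n. Chaining them end to end gives the full order.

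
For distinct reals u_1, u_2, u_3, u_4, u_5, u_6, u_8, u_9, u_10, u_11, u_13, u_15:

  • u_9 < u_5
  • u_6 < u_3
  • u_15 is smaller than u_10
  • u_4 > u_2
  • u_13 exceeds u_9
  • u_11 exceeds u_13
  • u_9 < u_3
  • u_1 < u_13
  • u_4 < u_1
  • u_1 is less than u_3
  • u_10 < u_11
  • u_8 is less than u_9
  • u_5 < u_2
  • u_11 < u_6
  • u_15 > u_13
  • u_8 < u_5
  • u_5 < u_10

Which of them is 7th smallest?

u_13

Piecing the relations together gives one ordering: u_8 < u_9 < u_5 < u_2 < u_4 < u_1 < u_13 < u_15 < u_10 < u_11 < u_6 < u_3.
The 7th smallest is u_13.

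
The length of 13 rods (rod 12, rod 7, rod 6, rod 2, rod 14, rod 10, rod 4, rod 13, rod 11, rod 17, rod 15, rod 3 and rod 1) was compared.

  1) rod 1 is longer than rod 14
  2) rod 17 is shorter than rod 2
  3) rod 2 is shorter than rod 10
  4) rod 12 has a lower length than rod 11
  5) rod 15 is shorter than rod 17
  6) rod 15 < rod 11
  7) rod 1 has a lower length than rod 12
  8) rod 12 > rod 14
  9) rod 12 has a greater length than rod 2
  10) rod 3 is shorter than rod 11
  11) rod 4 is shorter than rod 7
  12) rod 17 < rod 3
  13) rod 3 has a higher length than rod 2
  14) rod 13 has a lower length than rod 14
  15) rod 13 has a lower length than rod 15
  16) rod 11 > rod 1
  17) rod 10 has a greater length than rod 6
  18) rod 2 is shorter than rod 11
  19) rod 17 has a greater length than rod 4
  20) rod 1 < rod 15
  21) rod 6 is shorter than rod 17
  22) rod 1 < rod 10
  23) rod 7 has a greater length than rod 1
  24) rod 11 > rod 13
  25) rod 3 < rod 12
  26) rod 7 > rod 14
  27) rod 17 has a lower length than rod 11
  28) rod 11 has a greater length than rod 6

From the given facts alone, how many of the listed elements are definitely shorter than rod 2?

7

From rod 2 the given relations immediately reach rod 17.
From those, rod 6, rod 4, rod 15 — 4 in total.
From those, rod 13, rod 1 — 6 in total.
From those, rod 14 — 7 in total.
Nothing else is reachable below rod 2; 7 in all.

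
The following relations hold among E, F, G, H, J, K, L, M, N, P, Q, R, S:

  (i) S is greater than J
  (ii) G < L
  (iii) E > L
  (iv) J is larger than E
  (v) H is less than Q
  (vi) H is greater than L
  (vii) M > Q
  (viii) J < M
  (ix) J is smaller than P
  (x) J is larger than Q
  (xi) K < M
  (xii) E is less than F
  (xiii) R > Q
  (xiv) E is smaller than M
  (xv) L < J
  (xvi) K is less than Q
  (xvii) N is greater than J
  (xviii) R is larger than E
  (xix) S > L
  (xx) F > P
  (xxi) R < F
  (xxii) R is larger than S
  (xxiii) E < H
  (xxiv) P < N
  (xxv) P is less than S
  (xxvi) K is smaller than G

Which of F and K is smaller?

The relevant relations are K < G; G < L; L < E; E < H; H < Q; Q < J; J < P; P < S; S < R; R < F.
Chaining these gives K < G < L < E < H < Q < J < P < S < R < F.
So K < F; K is the smaller of the two.

K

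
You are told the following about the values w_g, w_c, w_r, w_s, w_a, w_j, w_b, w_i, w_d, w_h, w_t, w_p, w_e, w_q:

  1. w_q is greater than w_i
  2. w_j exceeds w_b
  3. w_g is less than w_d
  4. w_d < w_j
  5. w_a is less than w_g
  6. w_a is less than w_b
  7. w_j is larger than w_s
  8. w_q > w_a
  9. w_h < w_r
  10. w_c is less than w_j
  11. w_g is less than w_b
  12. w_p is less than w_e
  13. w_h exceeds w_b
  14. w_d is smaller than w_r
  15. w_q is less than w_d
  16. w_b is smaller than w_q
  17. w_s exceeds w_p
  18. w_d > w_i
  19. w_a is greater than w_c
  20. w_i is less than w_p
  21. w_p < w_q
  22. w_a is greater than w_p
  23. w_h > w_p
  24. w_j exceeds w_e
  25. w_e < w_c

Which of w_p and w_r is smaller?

w_p < w_e and w_e < w_c give w_p < w_c.
Then w_c < w_a extends the chain to w_a.
Then w_a < w_g extends the chain to w_g.
Then w_g < w_b extends the chain to w_b.
With w_b < w_q: w_p < w_e < w_c < w_a < w_g < w_b < w_q.
Then w_q < w_d extends the chain to w_d.
With w_d < w_r: w_p < w_e < w_c < w_a < w_g < w_b < w_q < w_d < w_r.
So w_p < w_r; w_p is the smaller of the two.

w_p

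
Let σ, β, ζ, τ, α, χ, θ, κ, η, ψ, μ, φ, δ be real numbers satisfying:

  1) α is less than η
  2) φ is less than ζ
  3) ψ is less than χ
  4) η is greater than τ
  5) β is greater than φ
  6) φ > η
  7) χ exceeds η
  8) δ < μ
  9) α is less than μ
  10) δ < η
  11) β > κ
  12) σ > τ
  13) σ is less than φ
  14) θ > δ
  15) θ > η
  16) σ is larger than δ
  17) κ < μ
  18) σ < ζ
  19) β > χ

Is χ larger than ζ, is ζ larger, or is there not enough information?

undetermined

Following every chain through χ: above χ we get β; below χ we get τ, δ, α, η, ψ.
ζ is not reached, and no chain runs the other way from ζ to χ.
So the given relations leave the order of χ and ζ undetermined.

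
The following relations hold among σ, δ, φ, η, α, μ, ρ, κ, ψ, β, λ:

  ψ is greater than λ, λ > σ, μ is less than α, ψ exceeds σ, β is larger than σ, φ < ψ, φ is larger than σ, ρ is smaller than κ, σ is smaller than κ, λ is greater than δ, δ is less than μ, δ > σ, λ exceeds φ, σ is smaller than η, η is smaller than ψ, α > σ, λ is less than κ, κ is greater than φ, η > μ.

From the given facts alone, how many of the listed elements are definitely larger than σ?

The elements the relations force above σ are δ, φ, μ, λ, η, β, α, κ, ψ — no chain reaches any other.
That is 9.

9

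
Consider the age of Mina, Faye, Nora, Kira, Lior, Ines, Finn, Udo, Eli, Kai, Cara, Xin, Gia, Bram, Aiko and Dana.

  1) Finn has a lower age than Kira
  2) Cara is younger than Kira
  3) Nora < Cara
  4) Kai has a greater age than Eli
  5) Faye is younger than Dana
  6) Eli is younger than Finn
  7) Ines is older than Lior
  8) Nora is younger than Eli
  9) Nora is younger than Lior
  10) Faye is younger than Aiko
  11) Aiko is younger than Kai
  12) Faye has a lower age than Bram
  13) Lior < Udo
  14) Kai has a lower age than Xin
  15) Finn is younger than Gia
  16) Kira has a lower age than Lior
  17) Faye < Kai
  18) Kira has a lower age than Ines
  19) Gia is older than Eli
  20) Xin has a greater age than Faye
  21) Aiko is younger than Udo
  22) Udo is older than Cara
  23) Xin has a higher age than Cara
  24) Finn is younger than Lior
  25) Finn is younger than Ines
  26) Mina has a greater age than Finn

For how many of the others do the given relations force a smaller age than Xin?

6

The elements the relations force below Xin are Nora, Faye, Eli, Aiko, Cara, Kai — no chain reaches any other.
That is 6.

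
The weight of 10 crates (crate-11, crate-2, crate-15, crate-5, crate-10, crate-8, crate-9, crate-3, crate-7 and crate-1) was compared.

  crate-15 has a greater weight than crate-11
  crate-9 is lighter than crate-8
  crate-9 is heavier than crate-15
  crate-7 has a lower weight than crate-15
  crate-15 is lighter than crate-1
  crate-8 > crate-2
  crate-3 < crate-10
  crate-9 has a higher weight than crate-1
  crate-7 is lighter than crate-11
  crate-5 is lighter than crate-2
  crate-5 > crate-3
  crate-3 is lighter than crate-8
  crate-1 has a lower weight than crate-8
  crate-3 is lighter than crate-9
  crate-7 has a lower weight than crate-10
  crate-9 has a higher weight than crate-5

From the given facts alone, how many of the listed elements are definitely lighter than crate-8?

8

From crate-8 the given relations immediately reach crate-3, crate-1, crate-9, crate-2.
From those, crate-5, crate-15 — 6 in total.
From those, crate-7, crate-11 — 8 in total.
Nothing else is reachable below crate-8; 8 in all.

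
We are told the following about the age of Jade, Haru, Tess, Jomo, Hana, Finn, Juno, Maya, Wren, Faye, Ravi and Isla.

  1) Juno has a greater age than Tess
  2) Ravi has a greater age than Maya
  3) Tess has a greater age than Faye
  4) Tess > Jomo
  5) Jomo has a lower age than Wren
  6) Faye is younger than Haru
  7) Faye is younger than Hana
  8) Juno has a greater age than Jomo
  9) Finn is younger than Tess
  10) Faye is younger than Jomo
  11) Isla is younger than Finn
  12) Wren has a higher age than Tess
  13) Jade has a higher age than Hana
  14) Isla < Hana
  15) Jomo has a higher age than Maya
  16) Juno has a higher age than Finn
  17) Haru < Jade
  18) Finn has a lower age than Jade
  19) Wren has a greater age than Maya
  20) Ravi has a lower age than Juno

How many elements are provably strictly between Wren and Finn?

Chaining upward from Finn reaches: Jade, Tess, Juno.
Chaining downward from Wren reaches: Faye, Maya, Isla, Jomo, Tess.
Strictly between Finn and Wren are those in both lists: Tess — 1 element.

1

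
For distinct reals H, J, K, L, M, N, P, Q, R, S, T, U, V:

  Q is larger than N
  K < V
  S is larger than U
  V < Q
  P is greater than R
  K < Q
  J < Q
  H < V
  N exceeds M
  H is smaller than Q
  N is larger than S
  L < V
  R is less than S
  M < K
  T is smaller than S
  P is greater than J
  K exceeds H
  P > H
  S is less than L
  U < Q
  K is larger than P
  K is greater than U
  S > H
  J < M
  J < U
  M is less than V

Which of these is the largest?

Q

Chaining downward from Q: directly below it, H, J, U, N, K, V; then P, M, S, L; then R, T.
That covers every other element, and nothing is given above Q, so Q is the largest.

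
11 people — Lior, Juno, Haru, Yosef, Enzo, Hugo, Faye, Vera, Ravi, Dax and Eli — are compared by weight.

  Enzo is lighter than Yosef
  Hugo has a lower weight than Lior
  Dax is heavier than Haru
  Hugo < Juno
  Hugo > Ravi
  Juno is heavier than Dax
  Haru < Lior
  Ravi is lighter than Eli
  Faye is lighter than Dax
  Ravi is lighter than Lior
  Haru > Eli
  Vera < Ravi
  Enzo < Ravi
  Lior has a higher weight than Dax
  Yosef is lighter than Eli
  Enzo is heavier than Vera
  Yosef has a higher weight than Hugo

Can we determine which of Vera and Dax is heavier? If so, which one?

Dax

Vera < Enzo and Enzo < Ravi give Vera < Ravi.
Then Ravi < Hugo extends the chain to Hugo.
With Hugo < Yosef: Vera < Enzo < Ravi < Hugo < Yosef.
Then Yosef < Eli extends the chain to Eli.
Then Eli < Haru extends the chain to Haru.
Then Haru < Dax extends the chain to Dax.
So Dax is heavier.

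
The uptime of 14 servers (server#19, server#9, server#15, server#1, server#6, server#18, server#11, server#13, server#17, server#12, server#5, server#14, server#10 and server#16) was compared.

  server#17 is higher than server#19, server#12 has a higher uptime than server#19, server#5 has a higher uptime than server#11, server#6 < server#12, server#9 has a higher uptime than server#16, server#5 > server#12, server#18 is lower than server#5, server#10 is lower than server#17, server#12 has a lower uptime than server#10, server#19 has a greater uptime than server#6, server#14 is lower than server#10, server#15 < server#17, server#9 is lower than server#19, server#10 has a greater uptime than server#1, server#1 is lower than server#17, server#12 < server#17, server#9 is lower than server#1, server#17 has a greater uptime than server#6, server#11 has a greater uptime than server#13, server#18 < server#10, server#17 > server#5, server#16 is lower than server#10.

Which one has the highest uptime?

Chaining downward from server#17: directly below it, server#6, server#19, server#1, server#12, server#10, server#15, server#5; then server#16, server#9, server#14, server#11, server#18; then server#13.
That covers every other element, and nothing is given above server#17, so server#17 is the highest uptime.

server#17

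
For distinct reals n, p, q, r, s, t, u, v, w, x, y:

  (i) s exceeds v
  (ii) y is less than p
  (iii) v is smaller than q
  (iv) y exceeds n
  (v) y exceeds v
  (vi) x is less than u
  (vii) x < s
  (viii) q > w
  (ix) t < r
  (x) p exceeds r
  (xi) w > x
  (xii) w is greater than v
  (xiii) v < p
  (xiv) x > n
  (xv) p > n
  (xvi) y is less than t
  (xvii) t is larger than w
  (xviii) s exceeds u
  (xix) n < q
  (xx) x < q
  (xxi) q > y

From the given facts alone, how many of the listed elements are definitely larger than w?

4

Directly above w: t, q.
One step further: r (3 so far).
One step further: p (4 so far).
Nothing else is reachable above w; 4 in all.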